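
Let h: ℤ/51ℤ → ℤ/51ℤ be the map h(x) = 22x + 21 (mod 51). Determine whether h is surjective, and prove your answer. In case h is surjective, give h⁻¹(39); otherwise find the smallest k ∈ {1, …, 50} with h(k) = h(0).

Recall: surjectivity means every element of the codomain has a preimage under h.
Since gcd(22, 51) = 1, 22 is invertible modulo 51. Euclid's algorithm: 51 = 2·22 + 7, 22 = 3·7 + 1; back-substituting gives 1 = 7·22 − 3·51, so 22⁻¹ ≡ 7 (mod 51).
For any y ∈ ℤ/51ℤ, x = 7(y − 21) mod 51 satisfies h(x) = 22·7(y − 21) + 21 ≡ y (since 22·7 ≡ 1 mod 51). So every y has a preimage.
So h is surjective.
Since h is surjective, we find h⁻¹(39): we need 22x ≡ 39 − 21 ≡ 18 (mod 51). Using 22⁻¹ = 7: x ≡ 7·18 = 126 = 2·51 + 24, so x = 24.
Check: h(24) = 22·24 + 21 = 549 = 10·51 + 39 ≡ 39 (mod 51).

24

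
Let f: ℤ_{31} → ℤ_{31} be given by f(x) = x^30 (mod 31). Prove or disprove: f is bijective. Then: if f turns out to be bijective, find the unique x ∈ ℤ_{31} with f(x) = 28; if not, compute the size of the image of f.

f(1) = 1^30 = 1.
f(2): Repeated squaring mod 31: 2^1 ≡ 2, 2^2 ≡ 2² = 4, 2^4 ≡ 4² = 16, 2^8 ≡ 16² = 256 ≡ 8, 2^16 ≡ 8² = 64 ≡ 2. Since 30 = 16 + 8 + 4 + 2, 2^30 ≡ 2·8·16·4: 2·8 = 16, then 16·16 = 256 ≡ 8, then 8·4 = 32 ≡ 1. So 2^30 ≡ 1 (mod 31).
So f(1) = f(2) = 1 while 1 ≠ 2, hence f is not injective, hence not bijective.
Since f is not bijective, we determine |image(f)|. Computing x^30 mod 31 for each x (by repeated squaring, reducing mod 31 at every step), the values f(0), f(1), …, f(30) are: 0, 1, 1, 1, 1, 1, 1, 1, 1, 1, 1, 1, 1, 1, 1, 1, 1, 1, 1, 1, 1, 1, 1, 1, 1, 1, 1, 1, 1, 1, 1.
The distinct values are {0, 1}; there are 2 of them.

2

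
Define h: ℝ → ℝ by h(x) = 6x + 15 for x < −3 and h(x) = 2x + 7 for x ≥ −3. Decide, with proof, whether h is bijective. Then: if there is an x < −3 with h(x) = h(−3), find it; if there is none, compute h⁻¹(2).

-5/2

Both pieces are strictly increasing (slopes 6 and 2), so each is injective on its own interval.
The left piece maps (−∞, −3) onto (−∞, −3); the right piece maps [−3, ∞) onto [1, ∞).
The images leave a gap (−3 has no preimage), so h is not surjective, hence not bijective.
Because the two images are disjoint, no x < −3 has h(x) = h(−3), so we compute h⁻¹(2): 2 lies in [1, ∞), so solve 2x + 7 = 2: x = (2 − 7)/2 = −5/2.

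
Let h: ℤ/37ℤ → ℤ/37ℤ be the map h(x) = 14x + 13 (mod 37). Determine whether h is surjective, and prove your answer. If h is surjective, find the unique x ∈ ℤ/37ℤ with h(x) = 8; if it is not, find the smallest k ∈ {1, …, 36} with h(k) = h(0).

Since gcd(14, 37) = 1, 14 is invertible modulo 37. Euclid's algorithm: 37 = 2·14 + 9, 14 = 1·9 + 5, 9 = 1·5 + 4, 5 = 1·4 + 1; back-substituting gives 1 = 8·14 − 3·37, so 14⁻¹ ≡ 8 (mod 37).
Then y ↦ 8(y − 13) is a two-sided inverse to h, so every y ∈ ℤ/37ℤ has a preimage.
Therefore h is surjective.
Since h is surjective, we find h⁻¹(8): we need 14x ≡ 8 − 13 ≡ 32 (mod 37). Using 14⁻¹ = 8: x ≡ 8·32 = 256 = 6·37 + 34, so x = 34.
Check: h(34) = 14·34 + 13 = 489 = 13·37 + 8 ≡ 8 (mod 37).

34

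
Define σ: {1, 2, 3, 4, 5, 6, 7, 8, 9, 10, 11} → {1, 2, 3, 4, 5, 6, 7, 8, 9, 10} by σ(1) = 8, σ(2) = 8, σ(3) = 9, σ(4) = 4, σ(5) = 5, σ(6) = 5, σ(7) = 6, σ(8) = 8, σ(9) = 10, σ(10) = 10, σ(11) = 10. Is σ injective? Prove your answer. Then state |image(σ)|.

6

σ(1) = 8 = σ(2) with 1 ≠ 2, so σ is not injective.
The image of σ is {4, 5, 6, 8, 9, 10}, which has 6 elements.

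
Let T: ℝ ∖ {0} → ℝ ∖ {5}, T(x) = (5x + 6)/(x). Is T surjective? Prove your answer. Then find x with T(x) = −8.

For any y ≠ 5, solving y(x) = 5x + 6 for x gives a well-defined x ≠ 0. So T is surjective.
Solving T(x) = −8: cross-multiplying gives 5x + 6 = −8(x), which rearranges to 13x = −6, so x = −6/13.

-6/13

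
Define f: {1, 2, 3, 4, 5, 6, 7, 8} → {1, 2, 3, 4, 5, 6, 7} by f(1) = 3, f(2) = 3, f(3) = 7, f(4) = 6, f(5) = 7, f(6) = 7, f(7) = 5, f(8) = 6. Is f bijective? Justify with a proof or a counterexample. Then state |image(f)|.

4

f(1) = 3 = f(2) with 1 ≠ 2, so f is not injective, hence not bijective.
The image of f is {3, 5, 6, 7}, which has 4 elements.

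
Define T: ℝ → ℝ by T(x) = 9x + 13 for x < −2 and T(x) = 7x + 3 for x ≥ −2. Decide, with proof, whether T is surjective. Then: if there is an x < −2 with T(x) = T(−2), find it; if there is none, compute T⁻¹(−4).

-8/3

Both pieces are strictly increasing (slopes 9 and 7), so each is injective on its own interval.
The left piece maps (−∞, −2) onto (−∞, −5); the right piece maps [−2, ∞) onto [−11, ∞).
The union (−∞, −5) ∪ [−11, ∞) covers ℝ, so T is surjective.
For the follow-up: the images overlap, so an x < −2 with T(x) = T(−2) exists. T(−2) = −11; solving 9x + 13 = −11 for x < −2 gives x = (−11 − 13)/9 = −8/3.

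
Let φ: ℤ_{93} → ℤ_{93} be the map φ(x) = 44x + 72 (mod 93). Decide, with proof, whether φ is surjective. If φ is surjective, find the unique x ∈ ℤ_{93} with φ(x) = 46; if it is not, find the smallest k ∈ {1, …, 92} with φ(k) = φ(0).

Since gcd(44, 93) = 1, 44 is invertible modulo 93. Euclid's algorithm: 93 = 2·44 + 5, 44 = 8·5 + 4, 5 = 1·4 + 1; back-substituting gives 1 = 74·44 − 35·93, so 44⁻¹ ≡ 74 (mod 93).
Then y ↦ 74(y − 72) is a two-sided inverse to φ, so every y ∈ ℤ_{93} has a preimage.
Thus φ is surjective.
Since φ is surjective, we find φ⁻¹(46): we need 44x ≡ 46 − 72 ≡ 67 (mod 93). Using 44⁻¹ = 74: x ≡ 74·67 = 4958 = 53·93 + 29, so x = 29.
Check: φ(29) = 44·29 + 72 = 1348 = 14·93 + 46 ≡ 46 (mod 93).

29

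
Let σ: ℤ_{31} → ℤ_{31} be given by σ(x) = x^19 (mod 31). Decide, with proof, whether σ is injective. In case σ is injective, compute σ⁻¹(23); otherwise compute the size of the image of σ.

Since 31 is prime, the nonzero elements of ℤ_{31} form a cyclic group of order 30.
As gcd(19, 30) = 1, raising to the 19th power is a bijection on this group: if s^19 ≡ t^19 then (st^{−1})^19 = 1, and the only element of order dividing gcd(19, 30) = 1 is 1, so s = t.
With σ(0) = 0 this makes σ injective on all of ℤ_{31}, hence bijective (finite equal-size domain and codomain). In particular σ is injective.
Since σ is injective, we find the preimage of 23. The inverse of x ↦ x^19 on (ℤ_{31})^× is x ↦ x^19, because 19·19 = 361 = 12·30 + 1 ≡ 1 (mod 30) and x^{30} = 1 for x ≠ 0 (Fermat). So σ⁻¹(23) = 23^19 mod 31.
Repeated squaring mod 31: 23^1 ≡ 23, 23^2 ≡ 23² = 529 ≡ 2, 23^4 ≡ 2² = 4, 23^8 ≡ 4² = 16, 23^16 ≡ 16² = 256 ≡ 8. Since 19 = 16 + 2 + 1, 23^19 ≡ 8·2·23: 8·2 = 16, then 16·23 = 368 ≡ 27. So 23^19 ≡ 27 (mod 31).
Hence σ⁻¹(23) = 27.

27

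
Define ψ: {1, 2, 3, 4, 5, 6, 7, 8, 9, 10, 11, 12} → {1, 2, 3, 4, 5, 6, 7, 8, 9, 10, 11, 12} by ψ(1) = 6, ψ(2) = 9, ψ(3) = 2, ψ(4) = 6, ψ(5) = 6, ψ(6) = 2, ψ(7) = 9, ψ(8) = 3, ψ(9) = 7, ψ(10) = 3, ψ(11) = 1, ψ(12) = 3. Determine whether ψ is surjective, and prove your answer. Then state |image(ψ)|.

No element maps to 4, so ψ is not surjective.
The image of ψ is {1, 2, 3, 6, 7, 9}, which has 6 elements.

6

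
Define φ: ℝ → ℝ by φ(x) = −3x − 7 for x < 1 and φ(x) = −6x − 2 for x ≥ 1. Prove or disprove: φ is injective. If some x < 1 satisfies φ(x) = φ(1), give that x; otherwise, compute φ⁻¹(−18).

Both pieces are strictly decreasing (slopes −3 and −6), so each is injective on its own interval.
The left piece maps (−∞, 1) onto (−10, ∞); the right piece maps [1, ∞) onto (−∞, −8].
These images overlap. In particular φ(1) = −8 (right piece), and solving −3x − 7 = −8 on the left piece gives x = 1/3 < 1.
So φ(1/3) = φ(1) with 1/3 ≠ 1, and φ is not injective. This x = 1/3 is the requested value below 1.

1/3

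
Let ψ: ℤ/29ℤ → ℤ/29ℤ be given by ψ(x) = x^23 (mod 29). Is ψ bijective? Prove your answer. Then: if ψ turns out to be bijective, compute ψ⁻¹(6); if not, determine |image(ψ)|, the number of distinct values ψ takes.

Since 29 is prime, the nonzero elements of ℤ/29ℤ form a cyclic group of order 28.
As gcd(23, 28) = 1, raising to the 23rd power is a bijection on this group: if s^23 ≡ t^23 then (st^{−1})^23 = 1, and the only element of order dividing gcd(23, 28) = 1 is 1, so s = t.
With ψ(0) = 0 this makes ψ injective on all of ℤ/29ℤ, hence bijective (finite equal-size domain and codomain). In particular ψ is bijective.
Since ψ is bijective, we find the preimage of 6. The inverse of x ↦ x^23 on (ℤ/29ℤ)^× is x ↦ x^11, because 23·11 = 253 = 9·28 + 1 ≡ 1 (mod 28) and x^{28} = 1 for x ≠ 0 (Fermat). So ψ⁻¹(6) = 6^11 mod 29.
Repeated squaring mod 29: 6^1 ≡ 6, 6^2 ≡ 6² = 36 ≡ 7, 6^4 ≡ 7² = 49 ≡ 20, 6^8 ≡ 20² = 400 ≡ 23. Since 11 = 8 + 2 + 1, 6^11 ≡ 23·7·6: 23·7 = 161 ≡ 16, then 16·6 = 96 ≡ 9. So 6^11 ≡ 9 (mod 29).
Hence ψ⁻¹(6) = 9.

9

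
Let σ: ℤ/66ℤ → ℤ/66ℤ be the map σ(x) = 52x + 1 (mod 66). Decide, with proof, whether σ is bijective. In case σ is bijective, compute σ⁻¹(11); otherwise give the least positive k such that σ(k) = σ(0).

33

Recall that σ is injective if σ(u) = σ(v) implies u = v.
We have gcd(52, 66) = 2 > 1. Taking u = 0 and v = 33: σ(0) = 1 and σ(33) = 52·33 + 1 = 1717 ≡ 1 (mod 66).
So σ(0) = σ(33) while 0 ≠ 33, so σ is not injective, hence not bijective.
Since σ is not bijective, we find the least positive k with σ(k) = σ(0): this means 52k ≡ 0 (mod 66), i.e. 66 ∣ 52k. Since gcd(52, 66) = 2, dividing through by 2 this holds exactly when 33 ∣ 26k, and as gcd(26, 33) = 1, exactly when 33 ∣ k.
The smallest positive such k is 33.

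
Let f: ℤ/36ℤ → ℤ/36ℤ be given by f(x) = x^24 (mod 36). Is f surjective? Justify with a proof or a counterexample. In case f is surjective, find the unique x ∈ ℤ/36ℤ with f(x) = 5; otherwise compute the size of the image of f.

f(2): Repeated squaring mod 36: 2^1 ≡ 2, 2^2 ≡ 2² = 4, 2^4 ≡ 4² = 16, 2^8 ≡ 16² = 256 ≡ 4, 2^16 ≡ 4² = 16. Since 24 = 16 + 8, 2^24 ≡ 16·4: 16·4 = 64 ≡ 28. So 2^24 ≡ 28 (mod 36).
f(4): Repeated squaring mod 36: 4^1 ≡ 4, 4^2 ≡ 4² = 16, 4^4 ≡ 16² = 256 ≡ 4, 4^8 ≡ 4² = 16, 4^16 ≡ 16² = 256 ≡ 4. Since 24 = 16 + 8, 4^24 ≡ 4·16: 4·16 = 64 ≡ 28. So 4^24 ≡ 28 (mod 36).
So f(2) = f(4) = 28 while 2 ≠ 4, so f is not injective.
A non-injective map from the 36-element set ℤ/36ℤ to itself takes at most 35 distinct values, so it cannot be surjective. Hence f is not surjective.
Since f is not surjective, we determine |image(f)|. Computing x^24 mod 36 for each x (by repeated squaring, reducing mod 36 at every step), the values f(0), f(1), …, f(35) are: 0, 1, 28, 9, 28, 1, 0, 1, 28, 9, 28, 1, 0, 1, 28, 9, 28, 1, 0, 1, 28, 9, 28, 1, 0, 1, 28, 9, 28, 1, 0, 1, 28, 9, 28, 1.
The distinct values are {0, 1, 9, 28}; there are 4 of them.

4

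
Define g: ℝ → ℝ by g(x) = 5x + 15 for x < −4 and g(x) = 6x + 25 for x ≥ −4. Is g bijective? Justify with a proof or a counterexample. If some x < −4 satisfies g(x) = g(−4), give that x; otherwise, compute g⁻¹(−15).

Both pieces are strictly increasing (slopes 5 and 6), so each is injective on its own interval.
The left piece maps (−∞, −4) onto (−∞, −5); the right piece maps [−4, ∞) onto [1, ∞).
The images leave a gap (−5 has no preimage), so g is not surjective, hence not bijective.
Because the two images are disjoint, no x < −4 has g(x) = g(−4), so we compute g⁻¹(−15): −15 lies in (−∞, −5), so solve 5x + 15 = −15: x = (−15 − 15)/5 = −6.

-6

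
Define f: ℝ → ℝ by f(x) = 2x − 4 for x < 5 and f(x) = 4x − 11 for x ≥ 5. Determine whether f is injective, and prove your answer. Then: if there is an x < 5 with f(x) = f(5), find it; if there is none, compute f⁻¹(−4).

Both pieces are strictly increasing (slopes 2 and 4), so each is injective on its own interval.
The left piece maps (−∞, 5) onto (−∞, 6); the right piece maps [5, ∞) onto [9, ∞).
These images are disjoint, so no value is attained by both pieces. Hence f is injective.
Because the two images are disjoint, no x < 5 has f(x) = f(5), so we compute f⁻¹(−4): −4 lies in (−∞, 6), so solve 2x − 4 = −4: x = (−4 + 4)/2 = 0.

0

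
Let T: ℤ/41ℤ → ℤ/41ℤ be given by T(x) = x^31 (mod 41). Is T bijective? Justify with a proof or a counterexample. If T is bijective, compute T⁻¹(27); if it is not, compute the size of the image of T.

38

Since 41 is prime, the nonzero elements of ℤ/41ℤ form a cyclic group of order 40.
As gcd(31, 40) = 1, raising to the 31st power is a bijection on this group: if x_1^31 ≡ x_2^31 then (x_1x_2^{−1})^31 = 1, and the only element of order dividing gcd(31, 40) = 1 is 1, so x_1 = x_2.
With T(0) = 0 this makes T injective on all of ℤ/41ℤ, hence bijective (finite equal-size domain and codomain). In particular T is bijective.
Since T is bijective, we find the preimage of 27. The inverse of x ↦ x^31 on (ℤ/41ℤ)^× is x ↦ x^31, because 31·31 = 961 = 24·40 + 1 ≡ 1 (mod 40) and x^{40} = 1 for x ≠ 0 (Fermat). So T⁻¹(27) = 27^31 mod 41.
Repeated squaring mod 41: 27^1 ≡ 27, 27^2 ≡ 27² = 729 ≡ 32, 27^4 ≡ 32² = 1024 ≡ 40, 27^8 ≡ 40² = 1600 ≡ 1, 27^16 ≡ 1² = 1. Since 31 = 16 + 8 + 4 + 2 + 1, 27^31 ≡ 1·1·40·32·27: 1·1 = 1, then 1·40 = 40, then 40·32 = 1280 ≡ 9, then 9·27 = 243 ≡ 38. So 27^31 ≡ 38 (mod 41).
Hence T⁻¹(27) = 38.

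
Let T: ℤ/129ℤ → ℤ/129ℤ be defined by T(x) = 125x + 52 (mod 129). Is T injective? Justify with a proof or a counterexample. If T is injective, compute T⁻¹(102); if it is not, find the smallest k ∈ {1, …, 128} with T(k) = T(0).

52

Suppose T(x_1) = T(x_2) in ℤ/129ℤ. Then 125x_1 + 52 ≡ 125x_2 + 52 (mod 129), so 125(x_1 − x_2) ≡ 0 (mod 129).
Since gcd(125, 129) = 1, 125 is invertible modulo 129, thus x_1 − x_2 ≡ 0 (mod 129), i.e. x_1 = x_2.
Hence T is injective.
We now compute 125⁻¹ mod 129 explicitly. Euclid's algorithm: 129 = 1·125 + 4, 125 = 31·4 + 1; back-substituting gives 1 = 32·125 − 31·129, so 125⁻¹ ≡ 32 (mod 129).
Since T is injective, we compute T⁻¹(102): solve 125x + 52 ≡ 102 (mod 129), i.e. 125x ≡ 50 (mod 129).
Multiplying by 125⁻¹ = 32 gives x ≡ 32·50 = 1600 = 12·129 + 52 ≡ 52 (mod 129).
Check: T(52) = 125·52 + 52 = 6552 = 50·129 + 102 ≡ 102 (mod 129).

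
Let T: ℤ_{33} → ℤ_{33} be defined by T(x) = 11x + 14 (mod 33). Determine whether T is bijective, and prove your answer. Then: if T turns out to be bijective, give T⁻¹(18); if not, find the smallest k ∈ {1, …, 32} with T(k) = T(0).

We have gcd(11, 33) = 11 > 1. Taking x_1 = 0 and x_2 = 3: T(0) = 14 and T(3) = 11·3 + 14 = 47 ≡ 14 (mod 33).
So T(0) = T(3) while 0 ≠ 3, therefore T is not injective, hence not bijective.
Since T is not bijective, we find the least positive k with T(k) = T(0): this means 11k ≡ 0 (mod 33), i.e. 33 ∣ 11k. Since gcd(11, 33) = 11, dividing through by 11 this holds exactly when 3 ∣ k.
The smallest positive such k is 3.

3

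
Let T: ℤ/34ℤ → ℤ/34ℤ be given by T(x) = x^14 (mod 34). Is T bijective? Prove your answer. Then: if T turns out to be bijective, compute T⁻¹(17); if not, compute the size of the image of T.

18

T(16): Repeated squaring mod 34: 16^1 ≡ 16, 16^2 ≡ 16² = 256 ≡ 18, 16^4 ≡ 18² = 324 ≡ 18, 16^8 ≡ 18² = 324 ≡ 18. Since 14 = 8 + 4 + 2, 16^14 ≡ 18·18·18: 18·18 = 324 ≡ 18, then 18·18 = 324 ≡ 18. So 16^14 ≡ 18 (mod 34).
T(18): Repeated squaring mod 34: 18^1 ≡ 18, 18^2 ≡ 18² = 324 ≡ 18, 18^4 ≡ 18² = 324 ≡ 18, 18^8 ≡ 18² = 324 ≡ 18. Since 14 = 8 + 4 + 2, 18^14 ≡ 18·18·18: 18·18 = 324 ≡ 18, then 18·18 = 324 ≡ 18. So 18^14 ≡ 18 (mod 34).
So T(16) = T(18) = 18 while 16 ≠ 18, so T is not injective, hence not bijective.
Since T is not bijective, we determine |image(T)|. Computing x^14 mod 34 for each x (by repeated squaring, reducing mod 34 at every step), the values T(0), T(1), …, T(33) are: 0, 1, 30, 19, 16, 15, 26, 25, 4, 21, 8, 9, 32, 33, 2, 13, 18, 17, 18, 13, 2, 33, 32, 9, 8, 21, 4, 25, 26, 15, 16, 19, 30, 1.
The distinct values are {0, 1, 2, 4, 8, 9, 13, 15, 16, 17, 18, 19, 21, 25, 26, 30, 32, 33}; there are 18 of them.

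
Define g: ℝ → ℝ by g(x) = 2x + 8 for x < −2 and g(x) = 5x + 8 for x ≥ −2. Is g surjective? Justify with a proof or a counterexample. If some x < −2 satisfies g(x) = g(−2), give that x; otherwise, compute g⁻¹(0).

-5

Both pieces are strictly increasing (slopes 2 and 5), so each is injective on its own interval.
The left piece maps (−∞, −2) onto (−∞, 4); the right piece maps [−2, ∞) onto [−2, ∞).
The union (−∞, 4) ∪ [−2, ∞) covers ℝ, so g is surjective.
For the follow-up: the images overlap, so an x < −2 with g(x) = g(−2) exists. g(−2) = −2; solving 2x + 8 = −2 for x < −2 gives x = (−2 − 8)/2 = −5.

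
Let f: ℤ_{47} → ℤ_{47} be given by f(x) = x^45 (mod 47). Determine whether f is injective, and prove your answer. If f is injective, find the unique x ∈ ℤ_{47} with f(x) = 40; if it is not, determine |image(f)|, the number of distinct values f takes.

20

Since 47 is prime, the nonzero elements of ℤ_{47} form a cyclic group of order 46.
As gcd(45, 46) = 1, raising to the 45th power is a bijection on this group: if s^45 ≡ t^45 then (st^{−1})^45 = 1, and the only element of order dividing gcd(45, 46) = 1 is 1, so s = t.
With f(0) = 0 this makes f injective on all of ℤ_{47}, hence bijective (finite equal-size domain and codomain). In particular f is injective.
Since f is injective, we find the preimage of 40. The inverse of x ↦ x^45 on (ℤ_{47})^× is x ↦ x^45, because 45·45 = 2025 = 44·46 + 1 ≡ 1 (mod 46) and x^{46} = 1 for x ≠ 0 (Fermat). So f⁻¹(40) = 40^45 mod 47.
Repeated squaring mod 47: 40^1 ≡ 40, 40^2 ≡ 40² = 1600 ≡ 2, 40^4 ≡ 2² = 4, 40^8 ≡ 4² = 16, 40^16 ≡ 16² = 256 ≡ 21, 40^32 ≡ 21² = 441 ≡ 18. Since 45 = 32 + 8 + 4 + 1, 40^45 ≡ 18·16·4·40: 18·16 = 288 ≡ 6, then 6·4 = 24, then 24·40 = 960 ≡ 20. So 40^45 ≡ 20 (mod 47).
Hence f⁻¹(40) = 20.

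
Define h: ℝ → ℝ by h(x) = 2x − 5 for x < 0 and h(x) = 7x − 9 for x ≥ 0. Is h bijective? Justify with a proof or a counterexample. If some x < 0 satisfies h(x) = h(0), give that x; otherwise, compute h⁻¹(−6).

-2

Both pieces are strictly increasing (slopes 2 and 7), so each is injective on its own interval.
The left piece maps (−∞, 0) onto (−∞, −5); the right piece maps [0, ∞) onto [−9, ∞).
These images overlap. In particular h(0) = −9 (right piece), and solving 2x − 5 = −9 on the left piece gives x = −2 < 0.
So h(−2) = h(0) with −2 ≠ 0, and h is not injective, hence not bijective. This x = −2 is the requested value below 0.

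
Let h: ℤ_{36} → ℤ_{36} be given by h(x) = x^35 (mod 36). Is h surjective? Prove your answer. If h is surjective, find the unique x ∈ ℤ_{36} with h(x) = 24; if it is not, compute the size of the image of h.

21

h(0) = 0^35 = 0.
h(6): Repeated squaring mod 36: 6^1 ≡ 6, 6^2 ≡ 6² = 36 ≡ 0, 6^4 ≡ 0² = 0, 6^8 ≡ 0² = 0, 6^16 ≡ 0² = 0, 6^32 ≡ 0² = 0. Since 35 = 32 + 2 + 1, 6^35 ≡ 0·0·6: 0·0 = 0, then 0·6 = 0. So 6^35 ≡ 0 (mod 36).
So h(0) = h(6) = 0 while 0 ≠ 6, therefore h is not injective.
A non-injective map from the 36-element set ℤ_{36} to itself takes at most 35 distinct values, so it cannot be surjective. So h is not surjective.
Since h is not surjective, we determine |image(h)|. Computing x^35 mod 36 for each x (by repeated squaring, reducing mod 36 at every step), the values h(0), h(1), …, h(35) are: 0, 1, 32, 27, 16, 29, 0, 31, 8, 9, 28, 23, 0, 25, 20, 27, 4, 17, 0, 19, 32, 9, 16, 11, 0, 13, 8, 27, 28, 5, 0, 7, 20, 9, 4, 35.
The distinct values are {0, 1, 4, 5, 7, 8, 9, 11, 13, 16, 17, 19, 20, 23, 25, 27, 28, 29, 31, 32, 35}; there are 21 of them.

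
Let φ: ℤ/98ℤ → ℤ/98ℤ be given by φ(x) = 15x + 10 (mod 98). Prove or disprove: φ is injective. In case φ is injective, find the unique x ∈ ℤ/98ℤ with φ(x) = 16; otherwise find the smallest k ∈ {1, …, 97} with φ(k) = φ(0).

20

Suppose φ(x_1) = φ(x_2) in ℤ/98ℤ. Then 15x_1 + 10 ≡ 15x_2 + 10 (mod 98), hence 15(x_1 − x_2) ≡ 0 (mod 98).
Since gcd(15, 98) = 1, 15 is invertible modulo 98, so x_1 − x_2 ≡ 0 (mod 98), i.e. x_1 = x_2.
Hence φ is injective.
We now compute 15⁻¹ mod 98 explicitly. Euclid's algorithm: 98 = 6·15 + 8, 15 = 1·8 + 7, 8 = 1·7 + 1; back-substituting gives 1 = 85·15 − 13·98, so 15⁻¹ ≡ 85 (mod 98).
Since φ is injective, we find φ⁻¹(16): we need 15x ≡ 16 − 10 ≡ 6 (mod 98). Using 15⁻¹ = 85: x ≡ 85·6 = 510 = 5·98 + 20, so x = 20.
Check: φ(20) = 15·20 + 10 = 310 = 3·98 + 16 ≡ 16 (mod 98).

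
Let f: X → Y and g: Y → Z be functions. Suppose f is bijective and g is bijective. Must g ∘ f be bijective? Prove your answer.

bijective

Injectivity: if g(f(a)) = g(f(b)) then f(a) = f(b) (g injective) so a = b (f injective).
Surjectivity: for c ∈ Z pick b with g(b) = c, then a with f(a) = b; then (g ∘ f)(a) = c.
Hence g ∘ f is bijective.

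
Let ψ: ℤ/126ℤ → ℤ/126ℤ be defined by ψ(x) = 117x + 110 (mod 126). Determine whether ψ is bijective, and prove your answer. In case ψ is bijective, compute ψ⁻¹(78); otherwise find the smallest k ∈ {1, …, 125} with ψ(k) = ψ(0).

Recall that injectivity means: for all a, b in the domain, ψ(a) = ψ(b) implies a = b.
We have gcd(117, 126) = 9 > 1. Taking a = 0 and b = 14: ψ(0) = 110 and ψ(14) = 117·14 + 110 = 1748 ≡ 110 (mod 126).
So ψ(0) = ψ(14) while 0 ≠ 14, hence ψ is not injective, hence not bijective.
Since ψ is not bijective, we find the least positive k with ψ(k) = ψ(0): this means 117k ≡ 0 (mod 126), i.e. 126 ∣ 117k. Since gcd(117, 126) = 9, dividing through by 9 this holds exactly when 14 ∣ 13k, and as gcd(13, 14) = 1, exactly when 14 ∣ k.
The smallest positive such k is 14.

14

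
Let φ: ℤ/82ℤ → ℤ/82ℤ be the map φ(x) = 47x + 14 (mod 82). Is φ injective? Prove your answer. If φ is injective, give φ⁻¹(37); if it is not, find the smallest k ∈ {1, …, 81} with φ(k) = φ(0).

79

Suppose φ(s) = φ(t) in ℤ/82ℤ. Then 47s + 14 ≡ 47t + 14 (mod 82), thus 47(s − t) ≡ 0 (mod 82).
Since gcd(47, 82) = 1, 47 is invertible modulo 82, so s − t ≡ 0 (mod 82), i.e. s = t.
Hence φ is injective.
We now compute 47⁻¹ mod 82 explicitly. Euclid's algorithm: 82 = 1·47 + 35, 47 = 1·35 + 12, 35 = 2·12 + 11, 12 = 1·11 + 1; back-substituting gives 1 = 7·47 − 4·82, so 47⁻¹ ≡ 7 (mod 82).
Since φ is injective, we find φ⁻¹(37): we need 47x ≡ 37 − 14 ≡ 23 (mod 82). Using 47⁻¹ = 7: x ≡ 7·23 = 161 = 1·82 + 79, so x = 79.
Check: φ(79) = 47·79 + 14 = 3727 = 45·82 + 37 ≡ 37 (mod 82).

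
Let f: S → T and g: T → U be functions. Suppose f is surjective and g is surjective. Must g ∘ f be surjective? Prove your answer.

surjective

Let c ∈ U. Since g is surjective, there is b ∈ T with g(b) = c. Since f is surjective, there is a ∈ S with f(a) = b.
Then (g ∘ f)(a) = g(b) = c. Therefore g ∘ f is surjective.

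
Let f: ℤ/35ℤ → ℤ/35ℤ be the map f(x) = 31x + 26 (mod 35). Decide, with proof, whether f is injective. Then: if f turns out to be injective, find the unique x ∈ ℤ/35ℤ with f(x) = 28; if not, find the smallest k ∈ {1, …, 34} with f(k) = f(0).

17

If f(u) = f(v), then 31u ≡ 31v (mod 35). Because gcd(31, 35) = 1, we may cancel 31 to get u ≡ v (mod 35).
Therefore f is injective.
We now compute 31⁻¹ mod 35 explicitly. Euclid's algorithm: 35 = 1·31 + 4, 31 = 7·4 + 3, 4 = 1·3 + 1; back-substituting gives 1 = 26·31 − 23·35, so 31⁻¹ ≡ 26 (mod 35).
Since f is injective, we find f⁻¹(28): we need 31x ≡ 28 − 26 ≡ 2 (mod 35). Using 31⁻¹ = 26: x ≡ 26·2 = 52 = 1·35 + 17, so x = 17.
Check: f(17) = 31·17 + 26 = 553 = 15·35 + 28 ≡ 28 (mod 35).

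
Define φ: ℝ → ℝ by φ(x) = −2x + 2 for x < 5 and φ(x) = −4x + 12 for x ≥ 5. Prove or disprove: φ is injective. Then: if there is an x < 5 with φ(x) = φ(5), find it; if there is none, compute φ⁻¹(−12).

6

Both pieces are strictly decreasing (slopes −2 and −4), so each is injective on its own interval.
The left piece maps (−∞, 5) onto (−8, ∞); the right piece maps [5, ∞) onto (−∞, −8].
These images are disjoint, so no value is attained by both pieces. Hence φ is injective.
Because the two images are disjoint, no x < 5 has φ(x) = φ(5), so we compute φ⁻¹(−12): −12 lies in (−∞, −8], so solve −4x + 12 = −12: x = (−12 − 12)/(−4) = 6.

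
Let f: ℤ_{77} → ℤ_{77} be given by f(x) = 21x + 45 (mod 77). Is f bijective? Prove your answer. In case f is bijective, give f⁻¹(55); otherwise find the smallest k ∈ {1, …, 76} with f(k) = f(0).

11

We have gcd(21, 77) = 7 > 1. Taking x_1 = 0 and x_2 = 11: f(0) = 45 and f(11) = 21·11 + 45 = 276 ≡ 45 (mod 77).
So f(0) = f(11) while 0 ≠ 11, hence f is not injective, hence not bijective.
Since f is not bijective, we find the least positive k with f(k) = f(0): this means 21k ≡ 0 (mod 77), i.e. 77 ∣ 21k. Since gcd(21, 77) = 7, dividing through by 7 this holds exactly when 11 ∣ 3k, and as gcd(3, 11) = 1, exactly when 11 ∣ k.
The smallest positive such k is 11.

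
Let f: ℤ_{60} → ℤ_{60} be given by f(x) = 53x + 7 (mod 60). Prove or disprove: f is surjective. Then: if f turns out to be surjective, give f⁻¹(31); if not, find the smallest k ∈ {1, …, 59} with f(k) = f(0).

48

Since gcd(53, 60) = 1, 53 is invertible modulo 60. Euclid's algorithm: 60 = 1·53 + 7, 53 = 7·7 + 4, 7 = 1·4 + 3, 4 = 1·3 + 1; back-substituting gives 1 = 17·53 − 15·60, so 53⁻¹ ≡ 17 (mod 60).
For any y ∈ ℤ_{60}, x = 17(y − 7) mod 60 satisfies f(x) = 53·17(y − 7) + 7 ≡ y (since 53·17 ≡ 1 mod 60). So every y has a preimage.
Hence f is surjective.
Since f is surjective, we compute f⁻¹(31): solve 53x + 7 ≡ 31 (mod 60), i.e. 53x ≡ 24 (mod 60).
Multiplying by 53⁻¹ = 17 gives x ≡ 17·24 = 408 = 6·60 + 48 ≡ 48 (mod 60).
Check: f(48) = 53·48 + 7 = 2551 = 42·60 + 31 ≡ 31 (mod 60).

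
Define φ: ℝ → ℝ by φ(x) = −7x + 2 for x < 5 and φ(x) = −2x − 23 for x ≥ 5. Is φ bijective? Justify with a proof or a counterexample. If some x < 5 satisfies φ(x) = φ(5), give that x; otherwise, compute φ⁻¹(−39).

8

Both pieces are strictly decreasing (slopes −7 and −2), so each is injective on its own interval.
The left piece maps (−∞, 5) onto (−33, ∞); the right piece maps [5, ∞) onto (−∞, −33].
Since −33 = −33, the images partition ℝ: φ is injective and surjective, hence bijective.
Because the two images are disjoint, no x < 5 has φ(x) = φ(5), so we compute φ⁻¹(−39): −39 lies in (−∞, −33], so solve −2x − 23 = −39: x = (−39 + 23)/(−2) = 8.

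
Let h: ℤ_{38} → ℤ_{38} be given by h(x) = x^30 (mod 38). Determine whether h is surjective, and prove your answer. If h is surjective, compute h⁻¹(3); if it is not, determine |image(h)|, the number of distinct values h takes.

h(3): Repeated squaring mod 38: 3^1 ≡ 3, 3^2 ≡ 3² = 9, 3^4 ≡ 9² = 81 ≡ 5, 3^8 ≡ 5² = 25, 3^16 ≡ 25² = 625 ≡ 17. Since 30 = 16 + 8 + 4 + 2, 3^30 ≡ 17·25·5·9: 17·25 = 425 ≡ 7, then 7·5 = 35, then 35·9 = 315 ≡ 11. So 3^30 ≡ 11 (mod 38).
h(5): Repeated squaring mod 38: 5^1 ≡ 5, 5^2 ≡ 5² = 25, 5^4 ≡ 25² = 625 ≡ 17, 5^8 ≡ 17² = 289 ≡ 23, 5^16 ≡ 23² = 529 ≡ 35. Since 30 = 16 + 8 + 4 + 2, 5^30 ≡ 35·23·17·25: 35·23 = 805 ≡ 7, then 7·17 = 119 ≡ 5, then 5·25 = 125 ≡ 11. So 5^30 ≡ 11 (mod 38).
So h(3) = h(5) = 11 while 3 ≠ 5, thus h is not injective.
A non-injective map from the 38-element set ℤ_{38} to itself takes at most 37 distinct values, so it cannot be surjective. Thus h is not surjective.
Since h is not surjective, we determine |image(h)|. Computing x^30 mod 38 for each x (by repeated squaring, reducing mod 38 at every step), the values h(0), h(1), …, h(37) are: 0, 1, 30, 11, 26, 11, 26, 1, 20, 7, 26, 1, 20, 7, 30, 7, 30, 11, 20, 19, 20, 11, 30, 7, 30, 7, 20, 1, 26, 7, 20, 1, 26, 11, 26, 11, 30, 1.
The distinct values are {0, 1, 7, 11, 19, 20, 26, 30}; there are 8 of them.

8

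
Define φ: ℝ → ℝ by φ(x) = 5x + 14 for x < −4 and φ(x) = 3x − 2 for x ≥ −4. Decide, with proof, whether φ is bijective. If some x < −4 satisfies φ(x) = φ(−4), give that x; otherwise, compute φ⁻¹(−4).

-28/5

Both pieces are strictly increasing (slopes 5 and 3), so each is injective on its own interval.
The left piece maps (−∞, −4) onto (−∞, −6); the right piece maps [−4, ∞) onto [−14, ∞).
These images overlap. In particular φ(−4) = −14 (right piece), and solving 5x + 14 = −14 on the left piece gives x = −28/5 < −4.
So φ(−28/5) = φ(−4) with −28/5 ≠ −4, and φ is not injective, hence not bijective. This x = −28/5 is the requested value below −4.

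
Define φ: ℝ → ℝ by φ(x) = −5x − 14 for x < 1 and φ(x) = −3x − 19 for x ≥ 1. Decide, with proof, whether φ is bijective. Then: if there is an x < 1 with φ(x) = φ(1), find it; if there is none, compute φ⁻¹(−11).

Both pieces are strictly decreasing (slopes −5 and −3), so each is injective on its own interval.
The left piece maps (−∞, 1) onto (−19, ∞); the right piece maps [1, ∞) onto (−∞, −22].
The images leave a gap (−19 has no preimage), so φ is not surjective, hence not bijective.
Because the two images are disjoint, no x < 1 has φ(x) = φ(1), so we compute φ⁻¹(−11): −11 lies in (−19, ∞), so solve −5x − 14 = −11: x = (−11 + 14)/(−5) = −3/5.

-3/5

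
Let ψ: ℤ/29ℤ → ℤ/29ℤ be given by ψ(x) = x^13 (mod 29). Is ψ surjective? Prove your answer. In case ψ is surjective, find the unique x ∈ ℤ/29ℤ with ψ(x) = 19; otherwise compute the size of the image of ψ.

Since 29 is prime, the nonzero elements of ℤ/29ℤ form a cyclic group of order 28.
As gcd(13, 28) = 1, raising to the 13th power is a bijection on this group: if x_1^13 ≡ x_2^13 then (x_1x_2^{−1})^13 = 1, and the only element of order dividing gcd(13, 28) = 1 is 1, so x_1 = x_2.
With ψ(0) = 0 this makes ψ injective on all of ℤ/29ℤ, hence bijective (finite equal-size domain and codomain). In particular ψ is surjective.
Since ψ is surjective, we find the preimage of 19. The inverse of x ↦ x^13 on (ℤ/29ℤ)^× is x ↦ x^13, because 13·13 = 169 = 6·28 + 1 ≡ 1 (mod 28) and x^{28} = 1 for x ≠ 0 (Fermat). So ψ⁻¹(19) = 19^13 mod 29.
Repeated squaring mod 29: 19^1 ≡ 19, 19^2 ≡ 19² = 361 ≡ 13, 19^4 ≡ 13² = 169 ≡ 24, 19^8 ≡ 24² = 576 ≡ 25. Since 13 = 8 + 4 + 1, 19^13 ≡ 25·24·19: 25·24 = 600 ≡ 20, then 20·19 = 380 ≡ 3. So 19^13 ≡ 3 (mod 29).
Hence ψ⁻¹(19) = 3.

3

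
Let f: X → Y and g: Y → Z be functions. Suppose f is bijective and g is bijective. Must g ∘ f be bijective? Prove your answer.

bijective

Injectivity: if g(f(s)) = g(f(t)) then f(s) = f(t) (g injective) so s = t (f injective).
Surjectivity: for c ∈ Z pick b with g(b) = c, then a with f(a) = b; then (g ∘ f)(a) = c.
So g ∘ f is bijective.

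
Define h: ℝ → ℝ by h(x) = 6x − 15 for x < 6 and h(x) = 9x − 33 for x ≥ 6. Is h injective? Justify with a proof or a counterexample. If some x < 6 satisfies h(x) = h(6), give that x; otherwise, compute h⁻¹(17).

Both pieces are strictly increasing (slopes 6 and 9), so each is injective on its own interval.
The left piece maps (−∞, 6) onto (−∞, 21); the right piece maps [6, ∞) onto [21, ∞).
These images are disjoint, so no value is attained by both pieces. So h is injective.
Because the two images are disjoint, no x < 6 has h(x) = h(6), so we compute h⁻¹(17): 17 lies in (−∞, 21), so solve 6x − 15 = 17: x = (17 + 15)/6 = 16/3.

16/3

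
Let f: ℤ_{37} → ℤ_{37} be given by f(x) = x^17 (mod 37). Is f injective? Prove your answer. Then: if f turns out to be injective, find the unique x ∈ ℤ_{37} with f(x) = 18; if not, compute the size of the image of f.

2

Since 37 is prime, the nonzero elements of ℤ_{37} form a cyclic group of order 36.
As gcd(17, 36) = 1, raising to the 17th power is a bijection on this group: if a^17 ≡ b^17 then (ab^{−1})^17 = 1, and the only element of order dividing gcd(17, 36) = 1 is 1, so a = b.
With f(0) = 0 this makes f injective on all of ℤ_{37}, hence bijective (finite equal-size domain and codomain). In particular f is injective.
Since f is injective, we find the preimage of 18. The inverse of x ↦ x^17 on (ℤ_{37})^× is x ↦ x^17, because 17·17 = 289 = 8·36 + 1 ≡ 1 (mod 36) and x^{36} = 1 for x ≠ 0 (Fermat). So f⁻¹(18) = 18^17 mod 37.
Repeated squaring mod 37: 18^1 ≡ 18, 18^2 ≡ 18² = 324 ≡ 28, 18^4 ≡ 28² = 784 ≡ 7, 18^8 ≡ 7² = 49 ≡ 12, 18^16 ≡ 12² = 144 ≡ 33. Since 17 = 16 + 1, 18^17 ≡ 33·18: 33·18 = 594 ≡ 2. So 18^17 ≡ 2 (mod 37).
Hence f⁻¹(18) = 2.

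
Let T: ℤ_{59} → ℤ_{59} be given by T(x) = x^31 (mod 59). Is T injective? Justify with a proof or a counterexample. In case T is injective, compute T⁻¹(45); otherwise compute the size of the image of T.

Since 59 is prime, the nonzero elements of ℤ_{59} form a cyclic group of order 58.
As gcd(31, 58) = 1, raising to the 31st power is a bijection on this group: if a^31 ≡ b^31 then (ab^{−1})^31 = 1, and the only element of order dividing gcd(31, 58) = 1 is 1, so a = b.
With T(0) = 0 this makes T injective on all of ℤ_{59}, hence bijective (finite equal-size domain and codomain). In particular T is injective.
Since T is injective, we find the preimage of 45. The inverse of x ↦ x^31 on (ℤ_{59})^× is x ↦ x^15, because 31·15 = 465 = 8·58 + 1 ≡ 1 (mod 58) and x^{58} = 1 for x ≠ 0 (Fermat). So T⁻¹(45) = 45^15 mod 59.
Repeated squaring mod 59: 45^1 ≡ 45, 45^2 ≡ 45² = 2025 ≡ 19, 45^4 ≡ 19² = 361 ≡ 7, 45^8 ≡ 7² = 49. Since 15 = 8 + 4 + 2 + 1, 45^15 ≡ 49·7·19·45: 49·7 = 343 ≡ 48, then 48·19 = 912 ≡ 27, then 27·45 = 1215 ≡ 35. So 45^15 ≡ 35 (mod 59).
Hence T⁻¹(45) = 35.

35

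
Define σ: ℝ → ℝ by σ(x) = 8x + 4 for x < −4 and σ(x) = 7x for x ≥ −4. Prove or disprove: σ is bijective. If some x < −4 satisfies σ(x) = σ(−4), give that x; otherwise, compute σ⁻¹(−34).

-19/4

Both pieces are strictly increasing (slopes 8 and 7), so each is injective on its own interval.
The left piece maps (−∞, −4) onto (−∞, −28); the right piece maps [−4, ∞) onto [−28, ∞).
Since −28 = −28, the images partition ℝ: σ is injective and surjective, hence bijective.
Because the two images are disjoint, no x < −4 has σ(x) = σ(−4), so we compute σ⁻¹(−34): −34 lies in (−∞, −28), so solve 8x + 4 = −34: x = (−34 − 4)/8 = −19/4.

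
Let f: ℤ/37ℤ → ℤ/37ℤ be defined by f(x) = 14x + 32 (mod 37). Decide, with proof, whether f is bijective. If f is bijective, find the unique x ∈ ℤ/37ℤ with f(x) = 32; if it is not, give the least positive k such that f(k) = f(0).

0

By definition, f is injective if f(s) = f(t) implies s = t.
Suppose f(s) = f(t) in ℤ/37ℤ. Then 14s + 32 ≡ 14t + 32 (mod 37), thus 14(s − t) ≡ 0 (mod 37).
Since gcd(14, 37) = 1, 14 is invertible modulo 37, thus s − t ≡ 0 (mod 37), i.e. s = t.
We now compute 14⁻¹ mod 37 explicitly. Euclid's algorithm: 37 = 2·14 + 9, 14 = 1·9 + 5, 9 = 1·5 + 4, 5 = 1·4 + 1; back-substituting gives 1 = 8·14 − 3·37, so 14⁻¹ ≡ 8 (mod 37).
For any y ∈ ℤ/37ℤ, x = 8(y − 32) mod 37 satisfies f(x) = 14·8(y − 32) + 32 ≡ y (since 14·8 ≡ 1 mod 37). So every y has a preimage.
So f is bijective.
Since f is bijective, we compute f⁻¹(32): solve 14x + 32 ≡ 32 (mod 37), i.e. 14x ≡ 0 (mod 37).
Multiplying by 14⁻¹ = 8 gives x ≡ 8·0 = 0 ≡ 0 (mod 37).
Check: f(0) = 14·0 + 32 = 32 ≡ 32 (mod 37).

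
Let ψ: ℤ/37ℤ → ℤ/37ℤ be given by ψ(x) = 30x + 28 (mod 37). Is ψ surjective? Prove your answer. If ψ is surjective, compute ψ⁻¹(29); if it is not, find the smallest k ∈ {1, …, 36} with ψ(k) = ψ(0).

21

Since gcd(30, 37) = 1, 30 is invertible modulo 37. Euclid's algorithm: 37 = 1·30 + 7, 30 = 4·7 + 2, 7 = 3·2 + 1; back-substituting gives 1 = 21·30 − 17·37, so 30⁻¹ ≡ 21 (mod 37).
For any y ∈ ℤ/37ℤ, x = 21(y − 28) mod 37 satisfies ψ(x) = 30·21(y − 28) + 28 ≡ y (since 30·21 ≡ 1 mod 37). So every y has a preimage.
Therefore ψ is surjective.
Since ψ is surjective, we compute ψ⁻¹(29): solve 30x + 28 ≡ 29 (mod 37), i.e. 30x ≡ 1 (mod 37).
Multiplying by 30⁻¹ = 21 gives x ≡ 21·1 = 21 ≡ 21 (mod 37).
Check: ψ(21) = 30·21 + 28 = 658 = 17·37 + 29 ≡ 29 (mod 37).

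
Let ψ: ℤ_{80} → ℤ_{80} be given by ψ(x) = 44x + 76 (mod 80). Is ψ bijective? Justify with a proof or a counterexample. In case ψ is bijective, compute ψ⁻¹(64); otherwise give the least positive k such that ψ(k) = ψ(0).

We have gcd(44, 80) = 4 > 1. Taking a = 0 and b = 20: ψ(0) = 76 and ψ(20) = 44·20 + 76 = 956 ≡ 76 (mod 80).
So ψ(0) = ψ(20) while 0 ≠ 20, therefore ψ is not injective, hence not bijective.
Since ψ is not bijective, we find the least positive k with ψ(k) = ψ(0): this means 44k ≡ 0 (mod 80), i.e. 80 ∣ 44k. Since gcd(44, 80) = 4, dividing through by 4 this holds exactly when 20 ∣ 11k, and as gcd(11, 20) = 1, exactly when 20 ∣ k.
The smallest positive such k is 20.

20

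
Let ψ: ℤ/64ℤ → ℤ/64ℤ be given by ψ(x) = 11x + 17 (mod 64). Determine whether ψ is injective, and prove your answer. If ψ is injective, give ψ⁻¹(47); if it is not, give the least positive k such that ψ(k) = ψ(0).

26

If ψ(s) = ψ(t), then 11s ≡ 11t (mod 64). Because gcd(11, 64) = 1, we may cancel 11 to get s ≡ t (mod 64).
Therefore ψ is injective.
We now compute 11⁻¹ mod 64 explicitly. Euclid's algorithm: 64 = 5·11 + 9, 11 = 1·9 + 2, 9 = 4·2 + 1; back-substituting gives 1 = 35·11 − 6·64, so 11⁻¹ ≡ 35 (mod 64).
Since ψ is injective, we compute ψ⁻¹(47): solve 11x + 17 ≡ 47 (mod 64), i.e. 11x ≡ 30 (mod 64).
Multiplying by 11⁻¹ = 35 gives x ≡ 35·30 = 1050 = 16·64 + 26 ≡ 26 (mod 64).
Check: ψ(26) = 11·26 + 17 = 303 = 4·64 + 47 ≡ 47 (mod 64).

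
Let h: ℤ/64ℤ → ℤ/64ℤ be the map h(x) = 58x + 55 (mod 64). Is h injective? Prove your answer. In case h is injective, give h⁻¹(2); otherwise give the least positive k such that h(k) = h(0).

32

We have gcd(58, 64) = 2 > 1. Taking u = 0 and v = 32: h(0) = 55 and h(32) = 58·32 + 55 = 1911 ≡ 55 (mod 64).
So h(0) = h(32) while 0 ≠ 32, hence h is not injective.
Since h is not injective, we find the least positive k with h(k) = h(0): this means 58k ≡ 0 (mod 64), i.e. 64 ∣ 58k. Since gcd(58, 64) = 2, dividing through by 2 this holds exactly when 32 ∣ 29k, and as gcd(29, 32) = 1, exactly when 32 ∣ k.
The smallest positive such k is 32.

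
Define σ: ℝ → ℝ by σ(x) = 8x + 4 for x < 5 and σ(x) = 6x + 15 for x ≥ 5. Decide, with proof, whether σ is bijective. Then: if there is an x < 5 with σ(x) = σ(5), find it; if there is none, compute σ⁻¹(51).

Both pieces are strictly increasing (slopes 8 and 6), so each is injective on its own interval.
The left piece maps (−∞, 5) onto (−∞, 44); the right piece maps [5, ∞) onto [45, ∞).
The images leave a gap (44 has no preimage), so σ is not surjective, hence not bijective.
Because the two images are disjoint, no x < 5 has σ(x) = σ(5), so we compute σ⁻¹(51): 51 lies in [45, ∞), so solve 6x + 15 = 51: x = (51 − 15)/6 = 6.

6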